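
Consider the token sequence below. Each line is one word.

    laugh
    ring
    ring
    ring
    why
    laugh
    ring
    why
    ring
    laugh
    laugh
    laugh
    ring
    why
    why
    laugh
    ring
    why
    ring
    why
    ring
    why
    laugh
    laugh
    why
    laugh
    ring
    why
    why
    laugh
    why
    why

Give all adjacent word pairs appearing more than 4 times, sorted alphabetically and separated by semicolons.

laugh ring; ring why; why laugh

Bigram counts meeting the condition (more than 4 times):
  laugh ring: 5
  ring why: 7
  why laugh: 5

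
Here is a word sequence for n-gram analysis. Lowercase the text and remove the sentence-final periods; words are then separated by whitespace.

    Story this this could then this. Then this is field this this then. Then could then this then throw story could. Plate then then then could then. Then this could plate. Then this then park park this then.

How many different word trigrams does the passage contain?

38 tokens → 36 trigram windows in total.
Repeated trigrams (each contributes count−1 duplicates):
  then this then: 3
  could plate then: 2
  could then this: 2
  then could then: 2
  then then could: 2
6 duplicate windows → 36 − 6 = 30 distinct.

30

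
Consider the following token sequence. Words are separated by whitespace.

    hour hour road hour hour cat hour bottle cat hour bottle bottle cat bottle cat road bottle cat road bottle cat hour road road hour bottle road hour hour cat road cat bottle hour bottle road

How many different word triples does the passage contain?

26

36 tokens → 34 trigram windows in total.
Repeated trigrams (each contributes count−1 duplicates):
  bottle cat hour: 2
  bottle cat road: 2
  cat hour bottle: 2
  cat road bottle: 2
  hour bottle road: 2
  hour hour cat: 2
  road bottle cat: 2
  road hour hour: 2
8 duplicate windows → 34 − 8 = 26 distinct.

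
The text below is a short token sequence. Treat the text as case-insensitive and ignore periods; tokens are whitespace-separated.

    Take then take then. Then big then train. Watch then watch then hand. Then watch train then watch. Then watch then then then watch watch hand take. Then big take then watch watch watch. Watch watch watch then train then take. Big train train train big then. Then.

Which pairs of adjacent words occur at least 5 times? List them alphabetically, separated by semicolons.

then watch; watch then; watch watch

Bigram counts meeting the condition (at least 5 times):
  then watch: 6
  watch then: 5
  watch watch: 6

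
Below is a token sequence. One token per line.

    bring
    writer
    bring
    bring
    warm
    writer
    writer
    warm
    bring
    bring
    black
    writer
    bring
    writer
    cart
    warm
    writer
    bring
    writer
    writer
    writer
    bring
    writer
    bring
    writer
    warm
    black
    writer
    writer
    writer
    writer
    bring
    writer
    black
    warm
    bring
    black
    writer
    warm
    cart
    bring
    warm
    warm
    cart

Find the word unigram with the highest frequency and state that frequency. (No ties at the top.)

Unigram frequencies (highest first):
  writer: 17
  bring: 12
  warm: 8
  black: 4
  cart: 3

"writer", 17 times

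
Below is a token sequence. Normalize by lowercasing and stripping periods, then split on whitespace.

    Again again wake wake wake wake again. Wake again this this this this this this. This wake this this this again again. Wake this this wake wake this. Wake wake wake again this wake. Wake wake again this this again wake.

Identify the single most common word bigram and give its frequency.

Bigram frequencies (highest first):
  this this: 10
  wake wake: 8
  again wake: 4
  wake again: 4
  this wake: 4
  again this: 3
  … (3 more, each ≤ 3)

"this this", 10 times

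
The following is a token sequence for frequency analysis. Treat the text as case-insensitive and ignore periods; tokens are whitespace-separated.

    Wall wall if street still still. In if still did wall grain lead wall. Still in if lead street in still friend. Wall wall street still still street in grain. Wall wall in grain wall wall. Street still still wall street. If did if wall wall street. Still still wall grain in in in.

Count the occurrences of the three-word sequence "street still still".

4

Scanning the 52 overlapping trigram windows for "street still still":
  position 4–6: street still still
  position 25–27: street still still
  position 37–39: street still still
  position 47–49: street still still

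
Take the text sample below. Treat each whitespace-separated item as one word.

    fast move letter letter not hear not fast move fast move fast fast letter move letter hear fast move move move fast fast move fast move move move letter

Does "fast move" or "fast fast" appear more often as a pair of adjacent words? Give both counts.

"fast move": 6 occurrences
"fast fast": 2 occurrences

"fast move" (6 vs 2)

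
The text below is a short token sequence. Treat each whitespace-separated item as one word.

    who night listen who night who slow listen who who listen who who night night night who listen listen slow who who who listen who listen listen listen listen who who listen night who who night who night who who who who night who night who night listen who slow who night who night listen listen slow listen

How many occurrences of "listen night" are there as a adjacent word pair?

1

Scanning the 57 overlapping bigram windows for "listen night":
  position 32–33: listen night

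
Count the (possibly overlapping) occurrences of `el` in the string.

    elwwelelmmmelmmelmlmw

5

Sliding a length-2 window over the 21 characters (20 positions):
  position 1–2: el
  position 5–6: el
  position 7–8: el
  position 12–13: el
  position 16–17: el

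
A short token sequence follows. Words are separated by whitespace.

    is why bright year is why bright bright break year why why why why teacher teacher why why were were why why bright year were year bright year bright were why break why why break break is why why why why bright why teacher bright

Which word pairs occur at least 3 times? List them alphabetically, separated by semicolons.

bright year; is why; why bright; why why

Bigram counts meeting the condition (at least 3 times):
  bright year: 3
  is why: 3
  why bright: 4
  why why: 9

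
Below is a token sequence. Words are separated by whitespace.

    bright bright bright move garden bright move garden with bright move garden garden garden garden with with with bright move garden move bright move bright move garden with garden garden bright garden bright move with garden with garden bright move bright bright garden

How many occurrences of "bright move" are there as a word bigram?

Scanning the 42 overlapping bigram windows for "bright move":
  position 3–4: bright move
  position 6–7: bright move
  position 10–11: bright move
  position 19–20: bright move
  position 23–24: bright move
  position 25–26: bright move
  position 33–34: bright move
  position 39–40: bright move

8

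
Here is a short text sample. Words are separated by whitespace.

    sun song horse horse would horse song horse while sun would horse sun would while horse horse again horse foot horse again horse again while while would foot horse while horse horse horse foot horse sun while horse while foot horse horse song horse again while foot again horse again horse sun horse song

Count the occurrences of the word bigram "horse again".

Scanning the 53 overlapping bigram windows for "horse again":
  position 17–18: horse again
  position 21–22: horse again
  position 23–24: horse again
  position 44–45: horse again
  position 49–50: horse again

5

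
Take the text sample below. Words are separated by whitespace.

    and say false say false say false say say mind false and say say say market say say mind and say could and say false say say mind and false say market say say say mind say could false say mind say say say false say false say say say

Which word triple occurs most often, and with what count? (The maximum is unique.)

"say false say", 6 times

Trigram frequencies (highest first):
  say false say: 6
  say say mind: 4
  say say say: 4
  false say false: 3
  false say say: 3
  and say false: 2
  … (22 more, each ≤ 2)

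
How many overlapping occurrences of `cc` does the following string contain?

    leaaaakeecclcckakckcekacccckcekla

5

Sliding a length-2 window over the 33 characters (32 positions):
  position 10–11: cc
  position 13–14: cc
  position 24–25: cc
  position 25–26: cc
  position 26–27: cc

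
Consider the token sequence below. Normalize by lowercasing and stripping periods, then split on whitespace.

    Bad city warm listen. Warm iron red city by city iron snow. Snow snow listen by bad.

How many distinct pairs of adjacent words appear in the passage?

17 tokens → 16 bigram windows in total.
Repeated bigrams (each contributes count−1 duplicates):
  snow snow: 2
1 duplicate windows → 16 − 1 = 15 distinct.

15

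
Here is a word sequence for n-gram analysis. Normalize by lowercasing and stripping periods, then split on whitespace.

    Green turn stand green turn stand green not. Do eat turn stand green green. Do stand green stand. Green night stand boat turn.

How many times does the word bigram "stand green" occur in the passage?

5

Scanning the 22 overlapping bigram windows for "stand green":
  position 3–4: stand green
  position 6–7: stand green
  position 12–13: stand green
  position 16–17: stand green
  position 18–19: stand green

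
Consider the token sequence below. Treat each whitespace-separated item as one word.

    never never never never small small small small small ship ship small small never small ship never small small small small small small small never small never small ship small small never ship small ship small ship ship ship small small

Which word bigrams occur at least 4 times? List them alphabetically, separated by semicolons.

Bigram counts meeting the condition (at least 4 times):
  never small: 5
  ship small: 5
  small never: 4
  small ship: 5
  small small: 13

never small; ship small; small never; small ship; small small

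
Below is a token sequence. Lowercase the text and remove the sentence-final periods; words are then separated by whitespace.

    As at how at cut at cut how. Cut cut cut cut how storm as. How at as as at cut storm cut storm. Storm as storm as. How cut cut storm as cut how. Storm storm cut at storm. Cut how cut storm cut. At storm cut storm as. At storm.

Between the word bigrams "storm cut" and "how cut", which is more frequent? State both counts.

"storm cut" (5 vs 3)

"storm cut": 5 occurrences
"how cut": 3 occurrences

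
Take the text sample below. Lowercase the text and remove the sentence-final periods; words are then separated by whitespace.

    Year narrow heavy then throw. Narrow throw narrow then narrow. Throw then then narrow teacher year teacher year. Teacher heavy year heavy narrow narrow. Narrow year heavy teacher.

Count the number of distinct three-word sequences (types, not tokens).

28 tokens → 26 trigram windows in total.
Repeated trigrams (each contributes count−1 duplicates):
  teacher year teacher: 2
1 duplicate windows → 26 − 1 = 25 distinct.

25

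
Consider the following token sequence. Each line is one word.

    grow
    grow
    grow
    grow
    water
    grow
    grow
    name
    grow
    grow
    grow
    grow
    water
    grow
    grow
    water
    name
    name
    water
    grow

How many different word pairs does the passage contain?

8

20 tokens → 19 bigram windows in total.
Repeated bigrams (each contributes count−1 duplicates):
  grow grow: 8
  grow water: 3
  water grow: 3
11 duplicate windows → 19 − 11 = 8 distinct.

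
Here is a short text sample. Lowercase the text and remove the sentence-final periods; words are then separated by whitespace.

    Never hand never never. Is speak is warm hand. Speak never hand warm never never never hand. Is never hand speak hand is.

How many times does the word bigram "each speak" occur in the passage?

Scanning the 22 overlapping bigram windows for "each speak":
  (none found)

0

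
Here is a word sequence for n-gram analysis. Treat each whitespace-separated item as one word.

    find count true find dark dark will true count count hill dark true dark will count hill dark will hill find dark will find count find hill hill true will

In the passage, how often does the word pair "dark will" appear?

4

Scanning the 29 overlapping bigram windows for "dark will":
  position 6–7: dark will
  position 14–15: dark will
  position 18–19: dark will
  position 22–23: dark will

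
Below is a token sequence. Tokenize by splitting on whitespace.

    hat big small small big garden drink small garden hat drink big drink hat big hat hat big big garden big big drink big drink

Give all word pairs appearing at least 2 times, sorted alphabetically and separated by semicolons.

Bigram counts meeting the condition (at least 2 times):
  big big: 2
  big drink: 3
  big garden: 2
  drink big: 2
  hat big: 3

big big; big drink; big garden; drink big; hat big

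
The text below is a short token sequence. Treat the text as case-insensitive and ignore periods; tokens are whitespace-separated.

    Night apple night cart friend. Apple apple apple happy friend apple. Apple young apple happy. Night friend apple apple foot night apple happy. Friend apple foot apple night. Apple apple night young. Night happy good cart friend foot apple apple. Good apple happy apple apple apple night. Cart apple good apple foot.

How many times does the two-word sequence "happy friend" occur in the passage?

Scanning the 51 overlapping bigram windows for "happy friend":
  position 9–10: happy friend
  position 23–24: happy friend

2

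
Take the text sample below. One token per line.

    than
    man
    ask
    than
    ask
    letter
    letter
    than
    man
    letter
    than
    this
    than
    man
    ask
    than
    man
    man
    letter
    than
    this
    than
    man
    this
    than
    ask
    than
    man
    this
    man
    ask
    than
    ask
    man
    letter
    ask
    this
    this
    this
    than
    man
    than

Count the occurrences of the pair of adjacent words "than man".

7

Scanning the 41 overlapping bigram windows for "than man":
  position 1–2: than man
  position 8–9: than man
  position 13–14: than man
  position 16–17: than man
  position 22–23: than man
  position 27–28: than man
  position 40–41: than man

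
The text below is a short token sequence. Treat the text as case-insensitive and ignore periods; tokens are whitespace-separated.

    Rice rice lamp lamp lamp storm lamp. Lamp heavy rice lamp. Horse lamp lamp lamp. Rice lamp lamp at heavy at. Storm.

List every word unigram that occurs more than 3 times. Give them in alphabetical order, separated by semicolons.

lamp; rice

Unigram counts meeting the condition (more than 3 times):
  lamp: 11
  rice: 4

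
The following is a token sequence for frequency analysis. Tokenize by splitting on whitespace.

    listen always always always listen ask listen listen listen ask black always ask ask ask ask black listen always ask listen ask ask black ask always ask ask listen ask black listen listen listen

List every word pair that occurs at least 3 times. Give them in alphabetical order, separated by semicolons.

always ask; ask ask; ask black; ask listen; listen ask; listen listen

Bigram counts meeting the condition (at least 3 times):
  always ask: 3
  ask ask: 5
  ask black: 4
  ask listen: 3
  listen ask: 4
  listen listen: 4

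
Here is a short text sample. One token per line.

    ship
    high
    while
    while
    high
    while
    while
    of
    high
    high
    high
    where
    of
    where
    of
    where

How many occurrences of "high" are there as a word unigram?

Scanning the 16 tokens for "high":
  position 2: high
  position 5: high
  position 9: high
  position 10: high
  position 11: high

5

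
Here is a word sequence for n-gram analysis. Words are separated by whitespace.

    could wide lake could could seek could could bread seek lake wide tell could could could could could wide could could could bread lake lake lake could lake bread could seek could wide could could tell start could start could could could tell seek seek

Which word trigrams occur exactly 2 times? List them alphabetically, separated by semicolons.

could could bread; could could tell; could seek could; could wide could; wide could could

Trigram counts meeting the condition (exactly 2 times):
  could could bread: 2
  could could tell: 2
  could seek could: 2
  could wide could: 2
  wide could could: 2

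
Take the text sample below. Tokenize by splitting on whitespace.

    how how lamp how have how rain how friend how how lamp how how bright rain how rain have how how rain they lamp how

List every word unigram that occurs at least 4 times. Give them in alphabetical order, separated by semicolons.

how; rain

Unigram counts meeting the condition (at least 4 times):
  how: 13
  rain: 4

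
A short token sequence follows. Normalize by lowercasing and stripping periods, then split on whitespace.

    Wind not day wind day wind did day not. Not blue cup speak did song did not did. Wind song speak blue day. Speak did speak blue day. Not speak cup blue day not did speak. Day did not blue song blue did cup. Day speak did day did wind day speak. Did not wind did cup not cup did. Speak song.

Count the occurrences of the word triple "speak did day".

1

Scanning the 60 overlapping trigram windows for "speak did day":
  position 46–48: speak did day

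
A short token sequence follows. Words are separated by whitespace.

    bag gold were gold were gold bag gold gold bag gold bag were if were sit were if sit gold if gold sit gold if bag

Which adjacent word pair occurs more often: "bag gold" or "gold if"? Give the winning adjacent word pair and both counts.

"bag gold" (3 vs 2)

"bag gold": 3 occurrences
"gold if": 2 occurrences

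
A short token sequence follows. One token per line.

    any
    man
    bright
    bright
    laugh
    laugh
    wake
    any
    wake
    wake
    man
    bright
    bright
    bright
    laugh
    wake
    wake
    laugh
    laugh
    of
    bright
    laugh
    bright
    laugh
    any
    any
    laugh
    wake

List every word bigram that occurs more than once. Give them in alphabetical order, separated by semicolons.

bright bright; bright laugh; laugh laugh; laugh wake; man bright; wake wake

Bigram counts meeting the condition (more than once):
  bright bright: 3
  bright laugh: 4
  laugh laugh: 2
  laugh wake: 3
  man bright: 2
  wake wake: 2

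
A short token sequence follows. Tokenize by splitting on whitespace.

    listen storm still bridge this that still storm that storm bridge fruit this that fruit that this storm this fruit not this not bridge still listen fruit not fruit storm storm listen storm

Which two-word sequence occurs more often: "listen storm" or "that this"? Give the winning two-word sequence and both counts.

"listen storm": 2 occurrences
"that this": 1 occurrence

"listen storm" (2 vs 1)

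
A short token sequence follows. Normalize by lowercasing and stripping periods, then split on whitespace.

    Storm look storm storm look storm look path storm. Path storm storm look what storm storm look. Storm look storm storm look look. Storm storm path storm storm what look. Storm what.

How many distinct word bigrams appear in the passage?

11

32 tokens → 31 bigram windows in total.
Repeated bigrams (each contributes count−1 duplicates):
  storm look: 7
  look storm: 6
  storm storm: 6
  path storm: 3
  storm path: 2
  storm what: 2
20 duplicate windows → 31 − 20 = 11 distinct.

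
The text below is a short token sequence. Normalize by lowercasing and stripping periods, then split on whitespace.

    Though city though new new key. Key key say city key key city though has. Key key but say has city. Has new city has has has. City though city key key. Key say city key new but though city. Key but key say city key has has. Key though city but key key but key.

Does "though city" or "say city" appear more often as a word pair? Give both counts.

"though city" (4 vs 3)

"though city": 4 occurrences
"say city": 3 occurrences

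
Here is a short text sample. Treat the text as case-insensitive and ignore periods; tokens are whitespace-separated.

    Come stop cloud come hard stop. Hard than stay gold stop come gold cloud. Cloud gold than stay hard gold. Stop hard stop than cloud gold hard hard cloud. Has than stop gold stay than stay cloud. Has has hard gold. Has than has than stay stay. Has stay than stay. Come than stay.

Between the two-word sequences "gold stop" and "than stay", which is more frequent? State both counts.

"gold stop": 2 occurrences
"than stay": 6 occurrences

"than stay" (6 vs 2)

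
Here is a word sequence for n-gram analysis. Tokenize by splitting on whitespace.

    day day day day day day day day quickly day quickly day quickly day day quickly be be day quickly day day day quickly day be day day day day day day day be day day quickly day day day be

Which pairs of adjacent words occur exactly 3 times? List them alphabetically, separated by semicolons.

be day; day be

Bigram counts meeting the condition (exactly 3 times):
  be day: 3
  day be: 3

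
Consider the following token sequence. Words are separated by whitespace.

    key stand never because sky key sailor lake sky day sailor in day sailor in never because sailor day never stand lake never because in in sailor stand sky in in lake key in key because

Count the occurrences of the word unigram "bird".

Scanning the 36 tokens for "bird":
  (none found)

0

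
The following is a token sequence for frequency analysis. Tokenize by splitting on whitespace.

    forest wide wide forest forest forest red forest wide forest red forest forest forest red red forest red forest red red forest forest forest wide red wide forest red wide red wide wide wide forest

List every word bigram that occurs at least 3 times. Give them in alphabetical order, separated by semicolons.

forest forest; forest red; forest wide; red forest; red wide; wide forest; wide wide

Bigram counts meeting the condition (at least 3 times):
  forest forest: 6
  forest red: 6
  forest wide: 3
  red forest: 5
  red wide: 3
  wide forest: 4
  wide wide: 3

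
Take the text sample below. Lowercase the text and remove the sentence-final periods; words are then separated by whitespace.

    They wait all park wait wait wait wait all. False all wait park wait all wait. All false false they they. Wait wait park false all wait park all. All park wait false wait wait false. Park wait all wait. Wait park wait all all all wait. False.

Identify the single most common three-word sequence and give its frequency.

"park wait all", 3 times

Trigram frequencies (highest first):
  park wait all: 3
  all park wait: 2
  wait wait wait: 2
  wait all false: 2
  false all wait: 2
  all wait park: 2
  … (30 more, each ≤ 2)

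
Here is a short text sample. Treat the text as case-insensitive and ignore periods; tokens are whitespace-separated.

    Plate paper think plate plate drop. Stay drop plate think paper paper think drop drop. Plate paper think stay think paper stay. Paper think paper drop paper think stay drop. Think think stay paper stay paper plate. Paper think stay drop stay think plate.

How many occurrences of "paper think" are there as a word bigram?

6

Scanning the 43 overlapping bigram windows for "paper think":
  position 2–3: paper think
  position 12–13: paper think
  position 17–18: paper think
  position 23–24: paper think
  position 27–28: paper think
  position 38–39: paper think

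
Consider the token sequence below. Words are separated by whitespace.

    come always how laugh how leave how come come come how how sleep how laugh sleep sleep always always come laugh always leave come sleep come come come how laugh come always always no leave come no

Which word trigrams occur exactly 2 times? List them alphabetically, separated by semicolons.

come come come; come come how

Trigram counts meeting the condition (exactly 2 times):
  come come come: 2
  come come how: 2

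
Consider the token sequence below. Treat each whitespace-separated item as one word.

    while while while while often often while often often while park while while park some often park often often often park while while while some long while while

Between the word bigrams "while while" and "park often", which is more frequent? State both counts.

"while while" (7 vs 1)

"while while": 7 occurrences
"park often": 1 occurrence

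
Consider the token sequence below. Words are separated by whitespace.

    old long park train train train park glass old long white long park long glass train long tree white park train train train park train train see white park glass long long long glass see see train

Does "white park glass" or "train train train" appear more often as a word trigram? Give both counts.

"train train train" (2 vs 1)

"white park glass": 1 occurrence
"train train train": 2 occurrences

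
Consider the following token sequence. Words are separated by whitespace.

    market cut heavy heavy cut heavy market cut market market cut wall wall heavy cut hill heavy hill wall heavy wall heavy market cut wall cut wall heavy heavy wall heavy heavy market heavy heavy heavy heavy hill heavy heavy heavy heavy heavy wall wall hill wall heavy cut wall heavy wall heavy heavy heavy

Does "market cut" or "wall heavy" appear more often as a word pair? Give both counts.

"wall heavy" (8 vs 4)

"market cut": 4 occurrences
"wall heavy": 8 occurrences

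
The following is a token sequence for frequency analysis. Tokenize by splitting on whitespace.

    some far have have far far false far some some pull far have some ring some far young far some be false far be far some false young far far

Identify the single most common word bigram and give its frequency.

"far some", 3 times

Bigram frequencies (highest first):
  far some: 3
  some far: 2
  far have: 2
  far far: 2
  false far: 2
  young far: 2
  … (16 more, each ≤ 1)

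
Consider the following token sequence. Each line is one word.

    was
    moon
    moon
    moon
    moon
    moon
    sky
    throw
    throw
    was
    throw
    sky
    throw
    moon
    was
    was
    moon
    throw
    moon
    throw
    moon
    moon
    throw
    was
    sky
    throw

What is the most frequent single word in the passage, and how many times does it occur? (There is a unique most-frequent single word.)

Unigram frequencies (highest first):
  moon: 10
  throw: 8
  was: 5
  sky: 3

"moon", 10 times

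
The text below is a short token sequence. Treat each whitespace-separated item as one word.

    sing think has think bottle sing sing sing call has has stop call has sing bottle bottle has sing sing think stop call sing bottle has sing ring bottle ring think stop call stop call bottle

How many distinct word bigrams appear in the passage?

36 tokens → 35 bigram windows in total.
Repeated bigrams (each contributes count−1 duplicates):
  stop call: 4
  has sing: 3
  sing sing: 3
  bottle has: 2
  call has: 2
  sing bottle: 2
  sing think: 2
  think stop: 2
12 duplicate windows → 35 − 12 = 23 distinct.

23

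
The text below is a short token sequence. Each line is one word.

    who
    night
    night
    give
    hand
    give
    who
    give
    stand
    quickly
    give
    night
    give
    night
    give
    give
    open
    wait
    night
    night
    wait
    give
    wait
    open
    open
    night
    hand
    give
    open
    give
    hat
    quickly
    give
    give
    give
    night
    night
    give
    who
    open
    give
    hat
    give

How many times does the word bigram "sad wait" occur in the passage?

0

Scanning the 42 overlapping bigram windows for "sad wait":
  (none found)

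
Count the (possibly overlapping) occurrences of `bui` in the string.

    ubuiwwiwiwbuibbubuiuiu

3

Sliding a length-3 window over the 22 characters (20 positions):
  position 2–4: bui
  position 11–13: bui
  position 17–19: bui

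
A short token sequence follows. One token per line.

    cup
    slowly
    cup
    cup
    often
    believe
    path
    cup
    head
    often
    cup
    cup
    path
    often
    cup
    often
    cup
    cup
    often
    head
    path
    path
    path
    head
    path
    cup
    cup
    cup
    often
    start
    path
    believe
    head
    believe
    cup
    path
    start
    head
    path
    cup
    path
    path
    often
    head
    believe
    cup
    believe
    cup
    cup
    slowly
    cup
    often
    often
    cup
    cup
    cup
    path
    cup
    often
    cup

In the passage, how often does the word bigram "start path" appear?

Scanning the 59 overlapping bigram windows for "start path":
  position 30–31: start path

1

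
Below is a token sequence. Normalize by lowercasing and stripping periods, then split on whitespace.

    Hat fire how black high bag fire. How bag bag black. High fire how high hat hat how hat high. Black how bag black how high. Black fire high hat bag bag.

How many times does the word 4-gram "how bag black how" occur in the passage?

1

Scanning the 29 overlapping 4-gram windows for "how bag black how":
  position 22–25: how bag black how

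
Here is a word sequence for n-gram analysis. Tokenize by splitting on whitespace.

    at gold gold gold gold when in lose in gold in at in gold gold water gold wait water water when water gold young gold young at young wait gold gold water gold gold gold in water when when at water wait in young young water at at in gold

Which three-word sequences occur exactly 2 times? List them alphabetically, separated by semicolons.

at in gold; gold gold water; gold water gold

Trigram counts meeting the condition (exactly 2 times):
  at in gold: 2
  gold gold water: 2
  gold water gold: 2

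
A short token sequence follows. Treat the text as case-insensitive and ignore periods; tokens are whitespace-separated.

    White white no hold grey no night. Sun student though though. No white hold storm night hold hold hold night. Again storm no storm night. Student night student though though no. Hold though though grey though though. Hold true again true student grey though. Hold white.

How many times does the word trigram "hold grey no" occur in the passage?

1

Scanning the 44 overlapping trigram windows for "hold grey no":
  position 4–6: hold grey no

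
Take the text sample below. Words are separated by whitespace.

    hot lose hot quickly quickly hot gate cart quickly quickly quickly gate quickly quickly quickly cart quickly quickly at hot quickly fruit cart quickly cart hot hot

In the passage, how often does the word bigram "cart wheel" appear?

0

Scanning the 26 overlapping bigram windows for "cart wheel":
  (none found)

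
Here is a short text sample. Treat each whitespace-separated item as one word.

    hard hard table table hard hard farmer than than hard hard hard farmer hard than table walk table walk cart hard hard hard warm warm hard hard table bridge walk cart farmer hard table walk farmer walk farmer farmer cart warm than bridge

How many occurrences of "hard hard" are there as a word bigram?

Scanning the 42 overlapping bigram windows for "hard hard":
  position 1–2: hard hard
  position 5–6: hard hard
  position 10–11: hard hard
  position 11–12: hard hard
  position 21–22: hard hard
  position 22–23: hard hard
  position 26–27: hard hard

7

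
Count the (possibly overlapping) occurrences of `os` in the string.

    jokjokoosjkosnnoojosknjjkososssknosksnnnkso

6

Sliding a length-2 window over the 43 characters (42 positions):
  position 8–9: os
  position 12–13: os
  position 19–20: os
  position 26–27: os
  position 28–29: os
  position 34–35: os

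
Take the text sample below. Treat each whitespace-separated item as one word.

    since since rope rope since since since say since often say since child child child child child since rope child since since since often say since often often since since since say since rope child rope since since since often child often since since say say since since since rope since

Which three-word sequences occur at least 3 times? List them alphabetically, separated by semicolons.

Trigram counts meeting the condition (at least 3 times):
  child child child: 3
  since since say: 3
  since since since: 5

child child child; since since say; since since since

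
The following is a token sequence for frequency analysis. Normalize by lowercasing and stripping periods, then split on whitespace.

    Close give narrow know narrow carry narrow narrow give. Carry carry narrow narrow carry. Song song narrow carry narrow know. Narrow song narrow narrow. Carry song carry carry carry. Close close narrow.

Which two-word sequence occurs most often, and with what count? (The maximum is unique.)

"narrow carry", 4 times

Bigram frequencies (highest first):
  narrow carry: 4
  carry narrow: 3
  narrow narrow: 3
  carry carry: 3
  narrow know: 2
  know narrow: 2
  … (12 more, each ≤ 2)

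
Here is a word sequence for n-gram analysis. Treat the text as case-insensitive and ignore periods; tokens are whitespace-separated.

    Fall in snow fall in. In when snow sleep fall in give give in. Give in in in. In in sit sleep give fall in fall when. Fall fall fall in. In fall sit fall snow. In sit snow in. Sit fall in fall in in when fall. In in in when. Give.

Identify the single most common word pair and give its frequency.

"in in", 9 times

Bigram frequencies (highest first):
  in in: 9
  fall in: 8
  in when: 3
  in sit: 3
  in fall: 3
  in give: 2
  … (19 more, each ≤ 2)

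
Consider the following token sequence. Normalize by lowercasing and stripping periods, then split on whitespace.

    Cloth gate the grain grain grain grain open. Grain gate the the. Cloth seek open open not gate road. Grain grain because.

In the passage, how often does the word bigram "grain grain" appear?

4

Scanning the 21 overlapping bigram windows for "grain grain":
  position 4–5: grain grain
  position 5–6: grain grain
  position 6–7: grain grain
  position 20–21: grain grain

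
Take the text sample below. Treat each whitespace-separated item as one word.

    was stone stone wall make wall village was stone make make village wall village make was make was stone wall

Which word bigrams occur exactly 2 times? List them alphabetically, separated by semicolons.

Bigram counts meeting the condition (exactly 2 times):
  make was: 2
  stone wall: 2
  wall village: 2

make was; stone wall; wall village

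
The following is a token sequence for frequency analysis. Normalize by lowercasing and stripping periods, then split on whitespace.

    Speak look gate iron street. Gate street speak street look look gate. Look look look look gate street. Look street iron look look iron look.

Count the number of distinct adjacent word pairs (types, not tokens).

25 tokens → 24 bigram windows in total.
Repeated bigrams (each contributes count−1 duplicates):
  look look: 5
  look gate: 3
  gate street: 2
  iron look: 2
  street look: 2
9 duplicate windows → 24 − 9 = 15 distinct.

15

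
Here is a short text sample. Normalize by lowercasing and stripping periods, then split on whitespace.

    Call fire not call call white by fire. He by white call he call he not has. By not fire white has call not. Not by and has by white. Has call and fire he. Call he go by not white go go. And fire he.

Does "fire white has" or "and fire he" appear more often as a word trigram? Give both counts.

"fire white has": 1 occurrence
"and fire he": 2 occurrences

"and fire he" (2 vs 1)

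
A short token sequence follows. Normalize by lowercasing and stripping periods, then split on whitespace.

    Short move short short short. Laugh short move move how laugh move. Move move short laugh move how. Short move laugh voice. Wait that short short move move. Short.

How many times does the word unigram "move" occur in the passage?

Scanning the 29 tokens for "move":
  position 2: move
  position 8: move
  position 9: move
  position 12: move
  position 13: move
  position 14: move
  position 17: move
  position 20: move
  position 27: move
  position 28: move

10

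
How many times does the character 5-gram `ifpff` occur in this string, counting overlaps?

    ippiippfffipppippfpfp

0

Sliding a length-5 window over the 21 characters (17 positions):
  (no match at any position)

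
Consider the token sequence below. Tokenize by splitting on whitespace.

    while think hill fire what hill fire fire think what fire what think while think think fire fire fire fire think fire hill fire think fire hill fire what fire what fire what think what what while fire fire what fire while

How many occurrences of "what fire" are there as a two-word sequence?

Scanning the 41 overlapping bigram windows for "what fire":
  position 10–11: what fire
  position 29–30: what fire
  position 31–32: what fire
  position 40–41: what fire

4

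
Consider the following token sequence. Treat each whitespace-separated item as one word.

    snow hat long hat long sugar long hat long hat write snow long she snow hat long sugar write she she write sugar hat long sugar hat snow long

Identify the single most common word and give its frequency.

"long", 8 times

Unigram frequencies (highest first):
  long: 8
  hat: 7
  snow: 4
  sugar: 4
  write: 3
  she: 3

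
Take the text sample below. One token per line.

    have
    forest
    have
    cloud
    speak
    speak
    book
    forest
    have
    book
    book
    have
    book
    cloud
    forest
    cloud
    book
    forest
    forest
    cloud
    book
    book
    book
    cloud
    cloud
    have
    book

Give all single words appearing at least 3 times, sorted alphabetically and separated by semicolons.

Unigram counts meeting the condition (at least 3 times):
  book: 9
  cloud: 6
  forest: 5
  have: 5

book; cloud; forest; have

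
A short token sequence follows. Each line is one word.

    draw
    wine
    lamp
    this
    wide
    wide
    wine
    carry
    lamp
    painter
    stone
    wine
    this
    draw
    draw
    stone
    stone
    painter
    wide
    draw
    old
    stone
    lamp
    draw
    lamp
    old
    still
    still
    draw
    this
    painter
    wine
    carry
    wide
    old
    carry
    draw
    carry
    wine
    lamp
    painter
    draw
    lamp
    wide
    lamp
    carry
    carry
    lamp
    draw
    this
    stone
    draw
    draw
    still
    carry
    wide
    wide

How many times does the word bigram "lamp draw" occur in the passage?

2

Scanning the 56 overlapping bigram windows for "lamp draw":
  position 23–24: lamp draw
  position 48–49: lamp draw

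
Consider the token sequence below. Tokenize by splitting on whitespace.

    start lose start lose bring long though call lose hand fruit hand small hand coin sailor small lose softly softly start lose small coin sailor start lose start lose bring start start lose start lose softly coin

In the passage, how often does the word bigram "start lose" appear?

7

Scanning the 36 overlapping bigram windows for "start lose":
  position 1–2: start lose
  position 3–4: start lose
  position 21–22: start lose
  position 26–27: start lose
  position 28–29: start lose
  position 32–33: start lose
  position 34–35: start lose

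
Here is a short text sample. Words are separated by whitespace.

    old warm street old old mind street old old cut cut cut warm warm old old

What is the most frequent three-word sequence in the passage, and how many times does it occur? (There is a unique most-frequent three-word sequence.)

"street old old", 2 times

Trigram frequencies (highest first):
  street old old: 2
  old warm street: 1
  warm street old: 1
  old old mind: 1
  old mind street: 1
  mind street old: 1
  … (7 more, each ≤ 1)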